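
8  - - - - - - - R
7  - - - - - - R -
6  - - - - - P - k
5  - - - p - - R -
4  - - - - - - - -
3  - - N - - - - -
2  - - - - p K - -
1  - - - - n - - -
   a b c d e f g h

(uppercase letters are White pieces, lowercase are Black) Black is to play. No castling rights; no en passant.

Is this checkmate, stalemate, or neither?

checkmate

Black to move; black king on h6.
In check: yes, from the white rook on h8.
King squares — g5: attacked by Rg7; h5: attacked by Rg5; g6: attacked by Rg5; g7: attacked by Rg5; h7: attacked by Rg7.
Legal moves for Black: none.
In check with no legal moves → checkmate.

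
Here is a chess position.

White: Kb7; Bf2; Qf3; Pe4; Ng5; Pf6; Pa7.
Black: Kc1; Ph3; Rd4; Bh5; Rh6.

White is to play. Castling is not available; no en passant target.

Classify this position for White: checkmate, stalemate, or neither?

neither

White to move; white king on b7.
In check: no.
Legal moves for White include: Kc8, Kb8, Ka8, Kc7, Kc6, Kb6, Ka6, Nh7, Nf7, Ne6, Nxh3, Qxh5, Qf5, Qg4, Qf4+, Qxh3, Qg3, Qe3+, ... (list truncated; more exist).
White has legal moves and is not in check → neither.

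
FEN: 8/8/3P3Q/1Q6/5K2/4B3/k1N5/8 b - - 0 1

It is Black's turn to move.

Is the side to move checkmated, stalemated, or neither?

stalemate

Black to move; black king on a2.
In check: no.
King squares — a1: attacked by Nc2; b1: attacked by Qb5; b2: attacked by Qb5; a3: attacked by Nc2; b3: attacked by Qb5.
Legal moves for Black: none.
Not in check and no legal moves → stalemate.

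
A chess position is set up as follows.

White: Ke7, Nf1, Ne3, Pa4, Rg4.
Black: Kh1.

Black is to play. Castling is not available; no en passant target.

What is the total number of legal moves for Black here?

0

Black to move; king on h1.
In check: no.
Legal moves: none.
Count: 0.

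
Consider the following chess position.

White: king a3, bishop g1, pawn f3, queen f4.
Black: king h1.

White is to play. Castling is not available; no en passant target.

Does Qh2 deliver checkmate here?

yes

After Qh2: black king on h1; in check: yes, from the white queen on h2.
King squares — g1: attacked by Qh2; g2: attacked by Qh2; h2: attacked by Bg1.
Black has no legal moves → checkmate.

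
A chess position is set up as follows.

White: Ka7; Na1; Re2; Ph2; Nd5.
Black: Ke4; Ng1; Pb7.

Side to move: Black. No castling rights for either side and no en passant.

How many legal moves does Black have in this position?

Black to move; king on e4.
In check: yes, from the white rook on e2.
Legal moves: Kf5, Kxd5, Kd4, Kf3, Kd3, Nxe2.
Count: 6.

6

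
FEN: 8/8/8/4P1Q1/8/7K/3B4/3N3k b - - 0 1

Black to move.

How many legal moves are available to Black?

0

Black to move; king on h1.
In check: no.
Legal moves: none.
Count: 0.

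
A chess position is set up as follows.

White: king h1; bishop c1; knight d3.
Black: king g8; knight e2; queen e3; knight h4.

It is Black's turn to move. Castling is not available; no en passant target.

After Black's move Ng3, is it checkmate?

no

After Ng3: white king on h1; in check: yes, from the black knight on g3.
White has 1 legal reply: Kh2.
In check but a legal move exists → not checkmate.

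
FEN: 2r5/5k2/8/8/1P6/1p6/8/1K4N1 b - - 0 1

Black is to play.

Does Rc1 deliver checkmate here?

no

After Rc1: white king on b1; in check: yes, from the black rook on c1.
White has 2 legal replies: Kb2, Kxc1.
In check but a legal move exists → not checkmate.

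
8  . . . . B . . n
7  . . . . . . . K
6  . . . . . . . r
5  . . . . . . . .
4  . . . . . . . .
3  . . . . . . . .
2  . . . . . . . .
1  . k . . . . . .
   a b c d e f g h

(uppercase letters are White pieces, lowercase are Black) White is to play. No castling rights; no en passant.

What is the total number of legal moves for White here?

3

White to move; king on h7.
In check: yes, from the black rook on h6.
Legal moves: Kg8, Kg7, Kxh6.
Count: 3.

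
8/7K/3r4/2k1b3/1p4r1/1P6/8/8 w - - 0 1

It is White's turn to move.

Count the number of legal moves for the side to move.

0

White to move; king on h7.
In check: no.
Legal moves: none.
Count: 0.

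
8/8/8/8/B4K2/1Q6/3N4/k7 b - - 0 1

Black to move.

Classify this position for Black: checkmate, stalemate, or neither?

Black to move; black king on a1.
In check: no.
King squares — b1: attacked by Nd2; a2: attacked by Qb3; b2: attacked by Qb3.
Legal moves for Black: none.
Not in check and no legal moves → stalemate.

stalemate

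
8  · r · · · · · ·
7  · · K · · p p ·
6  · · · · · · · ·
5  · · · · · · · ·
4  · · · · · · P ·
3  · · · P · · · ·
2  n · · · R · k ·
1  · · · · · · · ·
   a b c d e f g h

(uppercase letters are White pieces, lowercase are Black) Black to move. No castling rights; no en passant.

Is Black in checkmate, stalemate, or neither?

neither

Black to move; black king on g2.
In check: yes, from the white rook on e2.
Legal moves for Black: Kh3, Kg3, Kf3, Kh1, Kg1, Kf1.
Black is in check but has 6 legal moves → neither.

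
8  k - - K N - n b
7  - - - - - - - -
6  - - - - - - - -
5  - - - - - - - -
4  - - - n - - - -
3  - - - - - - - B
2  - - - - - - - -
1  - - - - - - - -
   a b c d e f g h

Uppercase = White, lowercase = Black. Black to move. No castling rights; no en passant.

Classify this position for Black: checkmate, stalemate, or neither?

neither

Black to move; black king on a8.
In check: no.
Legal moves for Black: Bg7, Bf6+, Be5, Ne7, Nh6, Nf6, Kb8, Kb7, Ka7, Ne6+, Nc6+, Nf5, Nb5, Nf3, Nb3, Ne2, Nc2.
Black has 17 legal moves and is not in check → neither.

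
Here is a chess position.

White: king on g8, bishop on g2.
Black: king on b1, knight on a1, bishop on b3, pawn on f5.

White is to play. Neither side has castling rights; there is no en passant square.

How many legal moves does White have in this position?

White to move; king on g8.
In check: yes, from the black bishop on b3.
Legal moves: Kh8, Kf8, Kh7, Kg7, Bd5.
Count: 5.

5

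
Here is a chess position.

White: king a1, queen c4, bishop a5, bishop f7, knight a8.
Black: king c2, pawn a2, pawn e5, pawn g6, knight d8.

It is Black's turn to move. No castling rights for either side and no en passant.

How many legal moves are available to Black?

1

Black to move; king on c2.
In check: yes, from the white queen on c4.
Legal moves: Kd1.
Count: 1.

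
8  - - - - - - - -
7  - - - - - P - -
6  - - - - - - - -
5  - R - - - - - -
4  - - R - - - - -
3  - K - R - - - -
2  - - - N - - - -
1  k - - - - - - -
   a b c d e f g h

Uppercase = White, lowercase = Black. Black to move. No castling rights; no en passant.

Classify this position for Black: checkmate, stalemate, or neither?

stalemate

Black to move; black king on a1.
In check: no.
King squares — b1: attacked by Nd2; a2: attacked by Kb3; b2: attacked by Kb3.
Legal moves for Black: none.
Not in check and no legal moves → stalemate.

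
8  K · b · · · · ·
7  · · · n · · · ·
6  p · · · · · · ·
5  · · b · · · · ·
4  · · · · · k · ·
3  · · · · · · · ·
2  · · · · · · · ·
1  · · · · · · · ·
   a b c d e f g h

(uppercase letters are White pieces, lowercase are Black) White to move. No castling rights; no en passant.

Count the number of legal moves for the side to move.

0

White to move; king on a8.
In check: no.
Legal moves: none.
Count: 0.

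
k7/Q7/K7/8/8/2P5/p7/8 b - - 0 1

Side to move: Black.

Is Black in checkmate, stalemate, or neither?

Black to move; black king on a8.
In check: yes, from the white queen on a7.
King squares — a7: attacked by Ka6; b7: attacked by Ka6; b8: attacked by Qa7.
Legal moves for Black: none.
In check with no legal moves → checkmate.

checkmate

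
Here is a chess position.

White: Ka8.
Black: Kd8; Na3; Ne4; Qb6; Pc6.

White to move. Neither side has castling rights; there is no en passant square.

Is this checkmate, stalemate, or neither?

White to move; white king on a8.
In check: no.
King squares — a7: attacked by Qb6; b7: attacked by Qb6; b8: attacked by Qb6.
Legal moves for White: none.
Not in check and no legal moves → stalemate.

stalemate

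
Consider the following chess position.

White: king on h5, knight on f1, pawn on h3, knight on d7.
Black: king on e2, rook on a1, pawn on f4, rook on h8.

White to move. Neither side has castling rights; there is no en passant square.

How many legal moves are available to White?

3

White to move; king on h5.
In check: yes, from the black rook on h8.
Legal moves: Kg6, Kg5, Kg4.
Count: 3.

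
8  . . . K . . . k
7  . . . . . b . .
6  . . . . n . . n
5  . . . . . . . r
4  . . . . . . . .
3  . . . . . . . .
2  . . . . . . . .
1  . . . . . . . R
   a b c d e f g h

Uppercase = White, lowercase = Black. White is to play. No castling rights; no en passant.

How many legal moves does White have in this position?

White to move; king on d8.
In check: yes, from the black knight on e6.
Legal moves: Kc8, Ke7, Kd7.
Count: 3.

3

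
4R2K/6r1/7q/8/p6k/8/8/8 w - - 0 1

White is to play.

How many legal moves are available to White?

White to move; king on h8.
In check: yes, from the black queen on h6.
Legal moves: none.
Count: 0.

0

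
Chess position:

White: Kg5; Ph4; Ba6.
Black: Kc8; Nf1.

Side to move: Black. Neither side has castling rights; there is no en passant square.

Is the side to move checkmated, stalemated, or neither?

neither

Black to move; black king on c8.
In check: yes, from the white bishop on a6.
Legal moves for Black: Kd8, Kb8, Kd7, Kc7.
Black is in check but has 4 legal moves → neither.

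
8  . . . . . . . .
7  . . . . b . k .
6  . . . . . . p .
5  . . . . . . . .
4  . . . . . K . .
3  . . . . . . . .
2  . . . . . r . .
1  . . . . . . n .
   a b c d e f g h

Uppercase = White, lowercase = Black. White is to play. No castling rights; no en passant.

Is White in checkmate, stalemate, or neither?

neither

White to move; white king on f4.
In check: yes, from the black rook on f2.
Legal moves for White: Ke5, Kg4, Ke4, Kg3, Ke3.
White is in check but has 5 legal moves → neither.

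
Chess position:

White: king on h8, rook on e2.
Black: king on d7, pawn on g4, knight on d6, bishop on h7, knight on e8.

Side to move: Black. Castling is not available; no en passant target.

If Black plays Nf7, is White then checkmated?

After Nf7: white king on h8; in check: yes, from the black knight on f7.
White has 1 legal reply: Kxh7.
In check but a legal move exists → not checkmate.

no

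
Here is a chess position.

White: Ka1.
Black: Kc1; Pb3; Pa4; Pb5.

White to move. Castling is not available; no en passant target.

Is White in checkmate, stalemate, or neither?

stalemate

White to move; white king on a1.
In check: no.
King squares — b1: attacked by Kc1; a2: attacked by Pb3; b2: attacked by Kc1.
Legal moves for White: none.
Not in check and no legal moves → stalemate.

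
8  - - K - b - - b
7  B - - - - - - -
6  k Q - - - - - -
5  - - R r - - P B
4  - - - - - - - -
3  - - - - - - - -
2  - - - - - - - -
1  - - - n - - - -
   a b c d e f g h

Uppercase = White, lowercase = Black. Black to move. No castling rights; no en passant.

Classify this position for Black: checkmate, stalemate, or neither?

checkmate

Black to move; black king on a6.
In check: yes, from the white queen on b6.
King squares — a5: attacked by Rc5; b5: attacked by Rc5; b6: attacked by Ba7; a7: attacked by Qb6; b7: attacked by Qb6.
Legal moves for Black: none.
In check with no legal moves → checkmate.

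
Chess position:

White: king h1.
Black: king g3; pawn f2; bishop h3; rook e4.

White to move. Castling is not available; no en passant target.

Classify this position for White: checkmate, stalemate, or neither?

White to move; white king on h1.
In check: no.
King squares — g1: attacked by Pf2; g2: attacked by Kg3; h2: attacked by Kg3.
Legal moves for White: none.
Not in check and no legal moves → stalemate.

stalemate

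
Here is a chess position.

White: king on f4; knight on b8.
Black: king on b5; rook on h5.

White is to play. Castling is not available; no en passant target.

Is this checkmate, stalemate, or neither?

White to move; white king on f4.
In check: no.
Legal moves for White: Nd7, Nc6, Na6, Kg4, Ke4, Kg3, Kf3, Ke3.
White has 8 legal moves and is not in check → neither.

neither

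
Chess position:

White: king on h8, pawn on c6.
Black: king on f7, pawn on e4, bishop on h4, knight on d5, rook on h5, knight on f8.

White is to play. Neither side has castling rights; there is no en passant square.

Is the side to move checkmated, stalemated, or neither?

White to move; white king on h8.
In check: yes, from the black rook on h5.
King squares — g7: attacked by Kf7; h7: attacked by Rh5; g8: attacked by Kf7.
Legal moves for White: none.
In check with no legal moves → checkmate.

checkmate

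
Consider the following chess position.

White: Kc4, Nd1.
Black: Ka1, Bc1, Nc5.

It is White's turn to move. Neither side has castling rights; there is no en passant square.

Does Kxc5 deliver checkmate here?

no

After Kxc5: black king on a1; in check: no.
Black is not in check, so this cannot be checkmate.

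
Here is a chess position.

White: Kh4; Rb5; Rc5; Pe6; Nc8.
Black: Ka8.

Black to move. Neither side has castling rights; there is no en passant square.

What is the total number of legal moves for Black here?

Black to move; king on a8.
In check: no.
Legal moves: none.
Count: 0.

0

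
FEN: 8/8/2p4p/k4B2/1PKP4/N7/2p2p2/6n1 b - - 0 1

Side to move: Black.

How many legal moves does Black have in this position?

3

Black to move; king on a5.
In check: yes, from the white pawn on b4.
Legal moves: Kb6, Ka6, Ka4.
Count: 3.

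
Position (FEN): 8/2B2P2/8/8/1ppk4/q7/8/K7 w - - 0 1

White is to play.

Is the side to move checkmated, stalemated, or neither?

White to move; white king on a1.
In check: yes, from the black queen on a3.
Legal moves for White: Kb1.
White is in check but has 1 legal move → neither.

neither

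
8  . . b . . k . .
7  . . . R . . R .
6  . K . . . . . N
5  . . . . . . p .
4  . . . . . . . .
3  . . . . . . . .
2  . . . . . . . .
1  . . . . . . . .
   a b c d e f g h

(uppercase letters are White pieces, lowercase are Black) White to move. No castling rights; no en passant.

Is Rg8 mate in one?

After Rg8: black king on f8; in check: yes, from the white rook on g8.
King squares — e7: attacked by Rd7; f7: attacked by Nh6; g7: attacked by Rd7; e8: attacked by Rg8; g8: attacked by Nh6.
Black has no legal moves → checkmate.

yes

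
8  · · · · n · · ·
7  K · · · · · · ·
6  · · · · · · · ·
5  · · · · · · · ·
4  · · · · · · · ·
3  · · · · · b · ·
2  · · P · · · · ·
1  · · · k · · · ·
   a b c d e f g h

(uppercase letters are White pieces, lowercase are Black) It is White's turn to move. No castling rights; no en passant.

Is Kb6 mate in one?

no

After Kb6: black king on d1; in check: no.
Black is not in check, so this cannot be checkmate.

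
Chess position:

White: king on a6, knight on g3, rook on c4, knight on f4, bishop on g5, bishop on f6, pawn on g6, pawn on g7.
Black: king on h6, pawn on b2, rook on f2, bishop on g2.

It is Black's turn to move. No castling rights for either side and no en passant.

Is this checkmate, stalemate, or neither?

Black to move; black king on h6.
In check: yes, from the white bishop on g5.
King squares — g5: attacked by Bf6; h5: attacked by Ng3; g6: attacked by Nf4; g7: attacked by Bf6; h7: attacked by Pg6.
Legal moves for Black: none.
In check with no legal moves → checkmate.

checkmate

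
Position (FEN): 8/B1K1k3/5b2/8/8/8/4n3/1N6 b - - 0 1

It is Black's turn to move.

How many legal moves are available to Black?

Black to move; king on e7.
In check: no.
Legal moves: Kf8, Ke8, Kf7, Ke6, Bh8, Bg7, Bg5, Be5+, Bh4, Bd4, Bc3, Bb2, Ba1, Nf4, Nd4, Ng3, Nc3, Ng1, Nc1.
Count: 19.

19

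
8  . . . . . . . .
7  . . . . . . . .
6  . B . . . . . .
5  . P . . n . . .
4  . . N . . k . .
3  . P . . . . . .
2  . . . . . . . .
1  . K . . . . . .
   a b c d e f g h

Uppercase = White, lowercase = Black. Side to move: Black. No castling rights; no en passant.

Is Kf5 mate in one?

After Kf5: white king on b1; in check: no.
White is not in check, so this cannot be checkmate.

no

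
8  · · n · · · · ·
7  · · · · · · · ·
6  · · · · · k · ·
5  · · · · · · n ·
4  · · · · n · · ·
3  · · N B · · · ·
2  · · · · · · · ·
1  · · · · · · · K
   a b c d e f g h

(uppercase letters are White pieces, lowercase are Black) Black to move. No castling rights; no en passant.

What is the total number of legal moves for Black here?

Black to move; king on f6.
In check: no.
Legal moves: Ne7, Na7, Ncd6, Nb6, Kg7, Kf7, Ke7, Kg6, Ke6, Kf5, Ke5, Nh7, Nf7, Ne6, Nh3, Nf3, Ned6, Nc5, Ng3+, Nxc3, Nf2+, Nd2.
Count: 22.

22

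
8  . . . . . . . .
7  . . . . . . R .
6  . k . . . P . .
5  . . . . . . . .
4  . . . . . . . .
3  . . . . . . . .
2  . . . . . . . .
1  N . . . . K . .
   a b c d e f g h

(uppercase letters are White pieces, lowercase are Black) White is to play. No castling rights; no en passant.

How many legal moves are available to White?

22

White to move; king on f1.
In check: no.
Legal moves: Rg8, Rh7, Rf7, Re7, Rd7, Rc7, Rb7+, Ra7, Rg6, Rg5, Rg4, Rg3, Rg2, Rg1, Kg2, Kf2, Ke2, Kg1, Ke1, Nb3, Nc2, f7.
Count: 22.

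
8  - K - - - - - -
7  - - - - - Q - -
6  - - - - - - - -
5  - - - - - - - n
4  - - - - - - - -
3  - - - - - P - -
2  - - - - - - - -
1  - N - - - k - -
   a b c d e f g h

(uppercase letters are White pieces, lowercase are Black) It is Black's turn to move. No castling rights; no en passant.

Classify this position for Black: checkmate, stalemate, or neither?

neither

Black to move; black king on f1.
In check: no.
Legal moves for Black: Ng7, Nf6, Nf4, Ng3, Kg2, Kf2, Ke2, Kg1, Ke1.
Black has 9 legal moves and is not in check → neither.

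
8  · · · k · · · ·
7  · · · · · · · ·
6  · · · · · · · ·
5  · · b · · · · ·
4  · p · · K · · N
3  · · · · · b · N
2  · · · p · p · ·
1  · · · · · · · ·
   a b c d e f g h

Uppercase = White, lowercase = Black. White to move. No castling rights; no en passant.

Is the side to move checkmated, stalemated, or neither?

White to move; white king on e4.
In check: yes, from the black bishop on f3.
King squares — d3: available; e3: attacked by Bc5; f3: available; d4: attacked by Bc5; f4: available; d5: attacked by Bf3; e5: available; f5: available.
Legal moves for White: Kf5, Ke5, Kf4, Kxf3, Kd3, Nxf3.
White is in check but has 6 legal moves → neither.

neither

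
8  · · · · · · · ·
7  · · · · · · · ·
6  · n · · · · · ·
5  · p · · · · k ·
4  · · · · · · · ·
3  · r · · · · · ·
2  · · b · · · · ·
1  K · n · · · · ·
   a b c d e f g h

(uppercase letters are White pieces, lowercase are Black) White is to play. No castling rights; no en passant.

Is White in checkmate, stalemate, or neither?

White to move; white king on a1.
In check: no.
King squares — b1: attacked by Bc2; a2: attacked by Nc1; b2: attacked by Rb3.
Legal moves for White: none.
Not in check and no legal moves → stalemate.

stalemate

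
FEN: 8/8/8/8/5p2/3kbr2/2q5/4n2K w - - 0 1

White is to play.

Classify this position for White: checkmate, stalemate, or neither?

White to move; white king on h1.
In check: no.
King squares — g1: attacked by Be3; g2: attacked by Ne1; h2: attacked by Qc2.
Legal moves for White: none.
Not in check and no legal moves → stalemate.

stalemate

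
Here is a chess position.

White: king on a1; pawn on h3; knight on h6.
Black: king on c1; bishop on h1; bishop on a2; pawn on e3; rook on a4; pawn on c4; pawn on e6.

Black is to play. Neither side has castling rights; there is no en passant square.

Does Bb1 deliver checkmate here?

After Bb1: white king on a1; in check: yes, from the black rook on a4.
King squares — b1: attacked by Kc1; a2: attacked by Bb1; b2: attacked by Kc1.
White has no legal moves → checkmate.

yes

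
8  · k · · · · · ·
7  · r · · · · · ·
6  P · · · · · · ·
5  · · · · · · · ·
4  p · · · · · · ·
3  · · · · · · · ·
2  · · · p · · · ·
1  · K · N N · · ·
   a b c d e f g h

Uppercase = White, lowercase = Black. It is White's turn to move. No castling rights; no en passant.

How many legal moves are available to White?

5

White to move; king on b1.
In check: yes, from the black rook on b7.
Legal moves: Kc2, Ka2, Ka1, Nb2, axb7.
Count: 5.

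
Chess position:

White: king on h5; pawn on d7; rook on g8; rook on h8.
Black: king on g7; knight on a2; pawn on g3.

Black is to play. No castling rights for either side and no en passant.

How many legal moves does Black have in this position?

Black to move; king on g7.
In check: yes, from the white rook on g8.
Legal moves: Kf7, Kf6.
Count: 2.

2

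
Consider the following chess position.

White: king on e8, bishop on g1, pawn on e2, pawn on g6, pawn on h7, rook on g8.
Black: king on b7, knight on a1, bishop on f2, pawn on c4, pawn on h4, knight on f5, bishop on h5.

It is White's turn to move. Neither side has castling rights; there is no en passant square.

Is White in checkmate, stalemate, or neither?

neither

White to move; white king on e8.
In check: no.
Legal moves for White: Rh8, Rf8, Rg7+, Kf8, Kd8, Kf7, Kd7, Bh2, Bxf2, h8=Q, h8=R, h8=B, h8=N, e3, e4.
White has 15 legal moves and is not in check → neither.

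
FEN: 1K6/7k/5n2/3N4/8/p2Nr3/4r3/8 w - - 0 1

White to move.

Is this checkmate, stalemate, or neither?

neither

White to move; white king on b8.
In check: no.
Legal moves for White include: Kc8, Ka8, Kc7, Kb7, Ka7, Ne7, Nc7, Nxf6+, Nb6, N5f4, N5b4, Nxe3, Nc3, Ne5, Nc5, N3f4, N3b4, Nf2, ... (list truncated; more exist).
White has legal moves and is not in check → neither.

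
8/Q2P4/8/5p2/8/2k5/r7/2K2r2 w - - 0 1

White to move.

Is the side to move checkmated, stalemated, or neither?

White to move; white king on c1.
In check: yes, from the black rook on f1.
King squares — b1: attacked by Rf1; d1: attacked by Rf1; b2: attacked by Ra2; c2: attacked by Ra2; d2: attacked by Ra2.
Legal moves for White: none.
In check with no legal moves → checkmate.

checkmate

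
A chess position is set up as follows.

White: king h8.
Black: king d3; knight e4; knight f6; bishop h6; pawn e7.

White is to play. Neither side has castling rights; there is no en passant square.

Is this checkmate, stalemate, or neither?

stalemate

White to move; white king on h8.
In check: no.
King squares — g7: attacked by Bh6; h7: attacked by Nf6; g8: attacked by Nf6.
Legal moves for White: none.
Not in check and no legal moves → stalemate.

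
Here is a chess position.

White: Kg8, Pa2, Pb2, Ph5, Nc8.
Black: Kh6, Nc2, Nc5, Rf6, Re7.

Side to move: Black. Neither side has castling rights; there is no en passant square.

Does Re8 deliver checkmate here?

yes

After Re8: white king on g8; in check: yes, from the black rook on e8.
King squares — f7: attacked by Rf6; g7: attacked by Kh6; h7: attacked by Kh6; f8: attacked by Rf6; h8: attacked by Re8.
White has no legal moves → checkmate.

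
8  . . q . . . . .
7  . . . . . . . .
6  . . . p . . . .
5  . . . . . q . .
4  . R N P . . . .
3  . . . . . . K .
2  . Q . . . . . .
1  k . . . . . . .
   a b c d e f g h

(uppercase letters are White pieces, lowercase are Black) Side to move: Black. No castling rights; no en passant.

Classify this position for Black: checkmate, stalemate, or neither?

checkmate

Black to move; black king on a1.
In check: yes, from the white queen on b2.
King squares — b1: attacked by Qb2; a2: attacked by Qb2; b2: attacked by Rb4.
Legal moves for Black: none.
In check with no legal moves → checkmate.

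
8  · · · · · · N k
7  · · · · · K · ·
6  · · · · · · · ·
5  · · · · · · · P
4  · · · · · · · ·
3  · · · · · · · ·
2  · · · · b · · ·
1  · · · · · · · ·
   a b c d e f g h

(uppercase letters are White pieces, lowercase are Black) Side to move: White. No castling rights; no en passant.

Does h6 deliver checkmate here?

After h6: black king on h8; in check: no.
Black is not in check, so this cannot be checkmate.

no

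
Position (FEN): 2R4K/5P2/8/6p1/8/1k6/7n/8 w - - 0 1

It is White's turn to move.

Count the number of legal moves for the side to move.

20

White to move; king on h8.
In check: no.
Legal moves: Kg8, Kh7, Kg7, Rg8, Rf8, Re8, Rd8, Rb8+, Ra8, Rc7, Rc6, Rc5, Rc4, Rc3+, Rc2, Rc1, f8=Q, f8=R, f8=B, f8=N.
Count: 20.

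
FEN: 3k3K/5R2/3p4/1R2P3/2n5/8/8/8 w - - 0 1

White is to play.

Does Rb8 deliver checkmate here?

After Rb8: black king on d8; in check: yes, from the white rook on b8.
King squares — c7: attacked by Rf7; d7: attacked by Rf7; e7: attacked by Rf7; c8: attacked by Rb8; e8: attacked by Rb8.
Black has no legal moves → checkmate.

yes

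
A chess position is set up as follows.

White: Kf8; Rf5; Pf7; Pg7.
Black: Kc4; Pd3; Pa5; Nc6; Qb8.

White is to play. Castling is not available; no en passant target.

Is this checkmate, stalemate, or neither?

checkmate

White to move; white king on f8.
In check: yes, from the black queen on b8.
King squares — e7: attacked by Nc6; f7: own pawn; g7: own pawn; e8: attacked by Qb8; g8: attacked by Qb8.
Legal moves for White: none.
In check with no legal moves → checkmate.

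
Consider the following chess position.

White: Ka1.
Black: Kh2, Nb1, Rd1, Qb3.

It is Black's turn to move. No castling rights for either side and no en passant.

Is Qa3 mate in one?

After Qa3: white king on a1; in check: yes, from the black queen on a3.
King squares — b1: attacked by Rd1; a2: attacked by Qa3; b2: attacked by Qa3.
White has no legal moves → checkmate.

yes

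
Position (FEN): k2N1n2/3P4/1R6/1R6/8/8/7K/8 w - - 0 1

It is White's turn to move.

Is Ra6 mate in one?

yes

After Ra6: black king on a8; in check: yes, from the white rook on a6.
King squares — a7: attacked by Ra6; b7: attacked by Rb5; b8: attacked by Rb5.
Black has no legal moves → checkmate.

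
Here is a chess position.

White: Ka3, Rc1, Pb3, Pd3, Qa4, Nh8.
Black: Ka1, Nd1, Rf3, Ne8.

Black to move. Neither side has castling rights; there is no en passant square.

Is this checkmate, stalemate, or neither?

checkmate

Black to move; black king on a1.
In check: yes, from the white rook on c1.
King squares — b1: attacked by Rc1; a2: attacked by Ka3; b2: attacked by Ka3.
Legal moves for Black: none.
In check with no legal moves → checkmate.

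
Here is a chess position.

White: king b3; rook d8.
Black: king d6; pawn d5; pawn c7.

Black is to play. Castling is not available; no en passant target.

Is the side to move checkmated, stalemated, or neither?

neither

Black to move; black king on d6.
In check: yes, from the white rook on d8.
King squares — c5: available; d5: own pawn; e5: available; c6: available; e6: available; c7: own pawn; d7: attacked by Rd8; e7: available.
Legal moves for Black: Ke7, Ke6, Kc6, Ke5, Kc5.
Black is in check but has 5 legal moves → neither.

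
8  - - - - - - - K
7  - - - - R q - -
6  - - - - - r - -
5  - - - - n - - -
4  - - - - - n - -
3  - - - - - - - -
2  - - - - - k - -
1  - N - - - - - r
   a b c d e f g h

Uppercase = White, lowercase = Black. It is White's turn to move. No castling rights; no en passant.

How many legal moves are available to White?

White to move; king on h8.
In check: yes, from the black rook on h1.
Legal moves: none.
Count: 0.

0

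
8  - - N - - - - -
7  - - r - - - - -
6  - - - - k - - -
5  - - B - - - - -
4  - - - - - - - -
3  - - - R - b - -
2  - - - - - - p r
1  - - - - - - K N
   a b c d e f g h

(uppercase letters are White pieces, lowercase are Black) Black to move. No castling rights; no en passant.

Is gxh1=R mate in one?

After gxh1=R: white king on g1; in check: yes, from the black rook on h1.
King squares — f1: attacked by Rh1; h1: attacked by Rh2; f2: attacked by Rh2; g2: attacked by Rh2; h2: attacked by Rh1.
White has no legal moves → checkmate.

yes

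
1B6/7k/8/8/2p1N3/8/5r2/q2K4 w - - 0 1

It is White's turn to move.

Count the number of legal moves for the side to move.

0

White to move; king on d1.
In check: yes, from the black queen on a1.
Legal moves: none.
Count: 0.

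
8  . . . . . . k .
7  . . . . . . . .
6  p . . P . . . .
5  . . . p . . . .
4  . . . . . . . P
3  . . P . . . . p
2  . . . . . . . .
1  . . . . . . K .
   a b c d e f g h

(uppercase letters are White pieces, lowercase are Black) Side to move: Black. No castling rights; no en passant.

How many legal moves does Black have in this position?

Black to move; king on g8.
In check: no.
Legal moves: Kh8, Kf8, Kh7, Kg7, Kf7, a5, d4, h2+.
Count: 8.

8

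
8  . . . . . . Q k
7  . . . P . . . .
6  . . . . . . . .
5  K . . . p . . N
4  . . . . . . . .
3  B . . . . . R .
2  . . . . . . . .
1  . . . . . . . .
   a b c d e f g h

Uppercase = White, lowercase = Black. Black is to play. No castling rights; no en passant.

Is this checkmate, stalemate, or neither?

checkmate

Black to move; black king on h8.
In check: yes, from the white queen on g8.
King squares — g7: attacked by Rg3; h7: attacked by Qg8; g8: attacked by Rg3.
Legal moves for Black: none.
In check with no legal moves → checkmate.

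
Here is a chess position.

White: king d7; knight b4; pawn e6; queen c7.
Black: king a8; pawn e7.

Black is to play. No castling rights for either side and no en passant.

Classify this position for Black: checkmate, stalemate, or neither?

stalemate

Black to move; black king on a8.
In check: no.
King squares — a7: attacked by Qc7; b7: attacked by Qc7; b8: attacked by Qc7.
Legal moves for Black: none.
Not in check and no legal moves → stalemate.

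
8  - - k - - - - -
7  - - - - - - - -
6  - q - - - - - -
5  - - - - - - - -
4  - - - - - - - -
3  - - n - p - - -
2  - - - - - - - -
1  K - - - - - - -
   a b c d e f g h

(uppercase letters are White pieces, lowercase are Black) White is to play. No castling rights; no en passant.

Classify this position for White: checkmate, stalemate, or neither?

White to move; white king on a1.
In check: no.
King squares — b1: attacked by Nc3; a2: attacked by Nc3; b2: attacked by Qb6.
Legal moves for White: none.
Not in check and no legal moves → stalemate.

stalemate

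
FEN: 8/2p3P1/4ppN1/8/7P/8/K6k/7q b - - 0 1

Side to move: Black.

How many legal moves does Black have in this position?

22

Black to move; king on h2.
In check: no.
Legal moves: Kh3, Kg3, Kg2, Kg1, Qa8+, Qb7, Qc6, Qd5+, Qe4, Qf3, Qg2+, Qg1, Qf1, Qe1, Qd1, Qc1, Qb1+, Qa1+, c6, f5, e5, c5.
Count: 22.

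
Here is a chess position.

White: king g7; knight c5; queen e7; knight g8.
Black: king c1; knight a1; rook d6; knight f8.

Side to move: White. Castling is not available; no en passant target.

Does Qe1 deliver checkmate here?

After Qe1: black king on c1; in check: yes, from the white queen on e1.
Black has 3 legal replies: Kc2, Kb2, Rd1.
In check but a legal move exists → not checkmate.

no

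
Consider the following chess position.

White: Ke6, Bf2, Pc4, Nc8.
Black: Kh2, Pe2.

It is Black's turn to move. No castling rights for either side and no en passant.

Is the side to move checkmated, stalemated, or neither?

Black to move; black king on h2.
In check: no.
Legal moves for Black: Kh3, Kg2, Kh1, e1=Q+, e1=R+, e1=B, e1=N.
Black has 7 legal moves and is not in check → neither.

neither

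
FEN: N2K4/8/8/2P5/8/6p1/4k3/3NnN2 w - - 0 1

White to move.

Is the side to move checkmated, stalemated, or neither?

neither

White to move; white king on d8.
In check: no.
Legal moves for White: Ke8, Kc8, Ke7, Kd7, Kc7, Nc7, Nb6, Nxg3+, Nfe3, Nh2, Nd2, Nde3, Nc3+, Nf2, Nb2, c6.
White has 16 legal moves and is not in check → neither.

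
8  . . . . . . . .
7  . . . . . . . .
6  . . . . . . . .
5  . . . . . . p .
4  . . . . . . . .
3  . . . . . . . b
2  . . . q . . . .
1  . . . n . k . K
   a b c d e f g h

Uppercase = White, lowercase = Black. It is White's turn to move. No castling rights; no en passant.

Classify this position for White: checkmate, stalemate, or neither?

stalemate

White to move; white king on h1.
In check: no.
King squares — g1: attacked by Kf1; g2: attacked by Kf1; h2: attacked by Qd2.
Legal moves for White: none.
Not in check and no legal moves → stalemate.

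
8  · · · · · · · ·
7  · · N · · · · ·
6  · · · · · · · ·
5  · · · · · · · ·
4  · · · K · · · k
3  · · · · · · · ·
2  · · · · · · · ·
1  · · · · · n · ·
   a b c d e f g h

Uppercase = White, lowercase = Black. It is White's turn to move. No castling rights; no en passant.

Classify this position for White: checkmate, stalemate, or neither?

neither

White to move; white king on d4.
In check: no.
Legal moves for White: Ne8, Na8, Ne6, Na6, Nd5, Nb5, Ke5, Kd5, Kc5, Ke4, Kc4, Kd3, Kc3.
White has 13 legal moves and is not in check → neither.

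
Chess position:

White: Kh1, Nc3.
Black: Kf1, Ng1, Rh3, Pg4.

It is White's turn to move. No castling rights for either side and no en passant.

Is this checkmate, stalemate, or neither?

White to move; white king on h1.
In check: yes, from the black rook on h3.
King squares — g1: attacked by Kf1; g2: attacked by Kf1; h2: attacked by Rh3.
Legal moves for White: none.
In check with no legal moves → checkmate.

checkmate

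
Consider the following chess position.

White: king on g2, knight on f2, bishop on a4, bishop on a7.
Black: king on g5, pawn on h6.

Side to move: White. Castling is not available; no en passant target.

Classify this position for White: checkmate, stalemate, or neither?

White to move; white king on g2.
In check: no.
Legal moves for White include: Bb8, Bb6, Bc5, Bd4, Be3+, Be8, Bd7, Bc6, Bb5, Bb3, Bc2, Bd1, Kh3, Kg3, Kf3, Kh2, Kh1, Kg1, ... (list truncated; more exist).
White has legal moves and is not in check → neither.

neither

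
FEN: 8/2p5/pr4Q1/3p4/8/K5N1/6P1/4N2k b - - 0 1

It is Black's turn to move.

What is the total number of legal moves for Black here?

2

Black to move; king on h1.
In check: yes, from the white knight on g3.
Legal moves: Kh2, Kg1.
Count: 2.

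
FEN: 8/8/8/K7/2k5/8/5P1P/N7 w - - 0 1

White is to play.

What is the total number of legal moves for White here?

White to move; king on a5.
In check: no.
Legal moves: Kb6, Ka6, Ka4, Nb3, Nc2, h3, f3, h4, f4.
Count: 9.

9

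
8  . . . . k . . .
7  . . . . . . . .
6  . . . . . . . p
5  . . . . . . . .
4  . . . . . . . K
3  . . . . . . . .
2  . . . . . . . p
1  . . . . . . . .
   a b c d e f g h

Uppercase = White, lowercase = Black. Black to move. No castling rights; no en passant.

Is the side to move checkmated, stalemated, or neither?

Black to move; black king on e8.
In check: no.
Legal moves for Black: Kf8, Kd8, Kf7, Ke7, Kd7, h5, h1=Q+, h1=R+, h1=B, h1=N.
Black has 10 legal moves and is not in check → neither.

neither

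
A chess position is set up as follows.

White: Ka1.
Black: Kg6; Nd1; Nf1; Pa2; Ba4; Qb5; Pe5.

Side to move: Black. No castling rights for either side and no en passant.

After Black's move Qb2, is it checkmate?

yes

After Qb2: white king on a1; in check: yes, from the black queen on b2.
King squares — b1: attacked by Pa2; a2: attacked by Qb2; b2: attacked by Nd1.
White has no legal moves → checkmate.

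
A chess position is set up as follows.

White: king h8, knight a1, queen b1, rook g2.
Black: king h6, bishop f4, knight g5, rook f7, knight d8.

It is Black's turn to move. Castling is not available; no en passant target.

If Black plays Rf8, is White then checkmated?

yes

After Rf8: white king on h8; in check: yes, from the black rook on f8.
King squares — g7: attacked by Kh6; h7: attacked by Ng5; g8: attacked by Rf8.
White has no legal moves → checkmate.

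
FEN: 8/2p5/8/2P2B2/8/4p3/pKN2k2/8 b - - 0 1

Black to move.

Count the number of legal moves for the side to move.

12

Black to move; king on f2.
In check: no.
Legal moves: Kg3, Kf3, Kg2, Ke2, Kg1, Kf1, c6, e2, a1=Q+, a1=R, a1=B+, a1=N.
Count: 12.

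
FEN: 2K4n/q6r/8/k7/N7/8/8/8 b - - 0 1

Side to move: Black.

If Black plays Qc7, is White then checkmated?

yes

After Qc7: white king on c8; in check: yes, from the black queen on c7.
King squares — b7: attacked by Qc7; c7: attacked by Rh7; d7: attacked by Qc7; b8: attacked by Qc7; d8: attacked by Qc7.
White has no legal moves → checkmate.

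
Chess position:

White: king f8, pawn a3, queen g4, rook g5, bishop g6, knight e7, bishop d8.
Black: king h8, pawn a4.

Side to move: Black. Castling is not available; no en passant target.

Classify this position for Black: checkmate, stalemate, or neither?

stalemate

Black to move; black king on h8.
In check: no.
King squares — g7: attacked by Kf8; h7: attacked by Bg6; g8: attacked by Ne7.
Legal moves for Black: none.
Not in check and no legal moves → stalemate.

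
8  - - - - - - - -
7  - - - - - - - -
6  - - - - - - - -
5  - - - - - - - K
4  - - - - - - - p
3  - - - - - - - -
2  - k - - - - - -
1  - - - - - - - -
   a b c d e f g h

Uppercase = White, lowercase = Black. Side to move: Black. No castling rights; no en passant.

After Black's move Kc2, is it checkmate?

After Kc2: white king on h5; in check: no.
White is not in check, so this cannot be checkmate.

no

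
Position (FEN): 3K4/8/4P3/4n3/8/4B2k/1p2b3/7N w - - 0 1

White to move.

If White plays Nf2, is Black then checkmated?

no

After Nf2: black king on h3; in check: yes, from the white knight on f2.
Black has 4 legal replies: Kh4, Kg3, Kh2, Kg2.
In check but a legal move exists → not checkmate.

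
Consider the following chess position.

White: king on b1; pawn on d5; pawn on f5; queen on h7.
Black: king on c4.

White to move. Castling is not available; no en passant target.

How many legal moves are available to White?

White to move; king on b1.
In check: no.
Legal moves: Qh8, Qg8, Qg7, Qf7, Qe7, Qd7, Qc7+, Qb7, Qa7, Qh6, Qg6, Qh5, Qh4+, Qh3, Qh2, Qh1, Kc2, Kb2, Ka2, Kc1, Ka1, f6, d6.
Count: 23.

23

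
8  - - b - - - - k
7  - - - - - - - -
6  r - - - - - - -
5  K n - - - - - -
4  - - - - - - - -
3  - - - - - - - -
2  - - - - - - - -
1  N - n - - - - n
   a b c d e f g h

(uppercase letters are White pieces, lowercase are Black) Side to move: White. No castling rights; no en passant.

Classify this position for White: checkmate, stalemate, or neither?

neither

White to move; white king on a5.
In check: yes, from the black rook on a6.
Legal moves for White: Kxb5, Kb4.
White is in check but has 2 legal moves → neither.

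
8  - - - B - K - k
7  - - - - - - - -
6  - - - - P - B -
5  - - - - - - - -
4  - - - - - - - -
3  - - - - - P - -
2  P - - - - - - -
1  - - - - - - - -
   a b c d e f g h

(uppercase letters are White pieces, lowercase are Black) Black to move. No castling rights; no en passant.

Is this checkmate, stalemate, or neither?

Black to move; black king on h8.
In check: no.
King squares — g7: attacked by Kf8; h7: attacked by Bg6; g8: attacked by Kf8.
Legal moves for Black: none.
Not in check and no legal moves → stalemate.

stalemate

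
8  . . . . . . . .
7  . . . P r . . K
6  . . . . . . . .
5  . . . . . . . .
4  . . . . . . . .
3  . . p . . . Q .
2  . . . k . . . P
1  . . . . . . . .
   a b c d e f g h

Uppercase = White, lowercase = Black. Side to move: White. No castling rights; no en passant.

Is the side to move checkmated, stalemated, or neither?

neither

White to move; white king on h7.
In check: yes, from the black rook on e7.
King squares — g6: available; h6: available; g7: attacked by Re7; g8: available; h8: available.
Legal moves for White: Kh8, Kg8, Kh6, Kg6, Qg7.
White is in check but has 5 legal moves → neither.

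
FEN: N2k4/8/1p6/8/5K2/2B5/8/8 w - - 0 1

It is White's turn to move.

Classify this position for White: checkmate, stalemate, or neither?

neither

White to move; white king on f4.
In check: no.
Legal moves for White include: Nc7, Nxb6, Kg5, Kf5, Ke5, Kg4, Ke4, Kg3, Kf3, Ke3, Bh8, Bg7, Bf6+, Be5, Ba5, Bd4, Bb4, Bd2, ... (list truncated; more exist).
White has legal moves and is not in check → neither.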